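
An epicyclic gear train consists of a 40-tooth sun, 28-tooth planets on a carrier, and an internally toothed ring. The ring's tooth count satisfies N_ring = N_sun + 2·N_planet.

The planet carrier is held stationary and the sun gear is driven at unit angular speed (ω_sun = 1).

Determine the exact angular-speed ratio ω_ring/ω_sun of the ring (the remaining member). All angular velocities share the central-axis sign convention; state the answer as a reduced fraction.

N_ring = 40 + 2·28 = 96
40(ω_s−ω_c) = −96(ω_r−ω_c),  ω_c=0, ω_s=1
ω_r = 0 − (40/96)(1−0) = -5/12
ω_r/ω_s = -5/12

-5/12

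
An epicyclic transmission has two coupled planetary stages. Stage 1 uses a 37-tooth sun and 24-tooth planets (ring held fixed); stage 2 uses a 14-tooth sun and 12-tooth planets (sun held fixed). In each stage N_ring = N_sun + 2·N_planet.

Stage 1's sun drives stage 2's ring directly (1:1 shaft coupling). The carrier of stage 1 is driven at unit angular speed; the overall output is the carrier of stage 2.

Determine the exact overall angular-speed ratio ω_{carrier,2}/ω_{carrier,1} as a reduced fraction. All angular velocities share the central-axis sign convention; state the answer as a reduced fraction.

1159/481

Stage 1: N_ring = 37 + 2·24 = 85
Stage 1: 37(ω_s−ω_c) = −85(ω_r−ω_c),  ω_r=0, ω_c=1
Stage 1: ω_s = 1 − (85/37)(0−1) = 122/37
  ⇒ ω_s¹/ω_c¹ = 122/37
Stage 2: N_ring = 14 + 2·12 = 38
Stage 2: 14(ω_s−ω_c) = −38(ω_r−ω_c),  ω_s=0, ω_r=1
Stage 2: 14(0−ω_c) = −38(1−ω_c)  ⇒  52ω_c = 38  ⇒  ω_c = 19/26
  ⇒ ω_c²/ω_r² = 19/26
Coupling ω_r² = ω_s¹ ⇒ overall = 122/37 × 19/26 = 1159/481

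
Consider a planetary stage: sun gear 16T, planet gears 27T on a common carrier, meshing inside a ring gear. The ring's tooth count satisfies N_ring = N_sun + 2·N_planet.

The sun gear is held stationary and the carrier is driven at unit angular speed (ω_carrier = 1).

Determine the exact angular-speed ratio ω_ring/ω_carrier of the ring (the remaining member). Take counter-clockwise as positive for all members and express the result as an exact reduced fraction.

43/35

N_ring = 16 + 2·27 = 70
16(ω_s−ω_c) = −70(ω_r−ω_c),  ω_s=0, ω_c=1
ω_r = 1 − (16/70)(0−1) = 43/35
ω_r/ω_c = 43/35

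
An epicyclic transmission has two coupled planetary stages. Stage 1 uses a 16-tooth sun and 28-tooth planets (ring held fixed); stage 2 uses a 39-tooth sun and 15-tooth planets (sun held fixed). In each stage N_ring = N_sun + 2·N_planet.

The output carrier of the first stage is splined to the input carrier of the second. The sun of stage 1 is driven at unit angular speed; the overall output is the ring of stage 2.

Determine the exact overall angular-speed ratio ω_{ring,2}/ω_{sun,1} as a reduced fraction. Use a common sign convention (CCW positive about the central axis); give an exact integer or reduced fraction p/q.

Stage 1: N_ring = 16 + 2·28 = 72
Stage 1: 16(ω_s−ω_c) = −72(ω_r−ω_c),  ω_r=0, ω_s=1
Stage 1: 16(1−ω_c) = −72(0−ω_c)  ⇒  88ω_c = 16  ⇒  ω_c = 2/11
  ⇒ ω_c¹/ω_s¹ = 2/11
Stage 2: N_ring = 39 + 2·15 = 69
Stage 2: 39(ω_s−ω_c) = −69(ω_r−ω_c),  ω_s=0, ω_c=1
Stage 2: ω_r = 1 − (39/69)(0−1) = 36/23
  ⇒ ω_r²/ω_c² = 36/23
Coupling ω_c² = ω_c¹ ⇒ overall = 2/11 × 36/23 = 72/253

72/253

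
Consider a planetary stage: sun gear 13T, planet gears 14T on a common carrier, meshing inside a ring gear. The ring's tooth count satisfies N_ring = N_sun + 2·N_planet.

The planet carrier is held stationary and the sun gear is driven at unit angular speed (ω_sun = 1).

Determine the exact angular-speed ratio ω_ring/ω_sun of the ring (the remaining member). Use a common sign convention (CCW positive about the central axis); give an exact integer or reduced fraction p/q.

-13/41

N_ring = 13 + 2·14 = 41
13(ω_s−ω_c) = −41(ω_r−ω_c),  ω_c=0, ω_s=1
ω_r = 0 − (13/41)(1−0) = -13/41
ω_r/ω_s = -13/41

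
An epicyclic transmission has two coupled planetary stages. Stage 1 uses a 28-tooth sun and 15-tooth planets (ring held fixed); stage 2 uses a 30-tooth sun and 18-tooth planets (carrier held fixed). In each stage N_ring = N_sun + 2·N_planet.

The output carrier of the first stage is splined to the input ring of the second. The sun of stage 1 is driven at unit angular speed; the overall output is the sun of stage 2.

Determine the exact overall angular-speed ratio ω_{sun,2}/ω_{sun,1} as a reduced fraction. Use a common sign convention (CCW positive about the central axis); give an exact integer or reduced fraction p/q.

-154/215

Stage 1: N_ring = 28 + 2·15 = 58
Stage 1: 28(ω_s−ω_c) = −58(ω_r−ω_c),  ω_r=0, ω_s=1
Stage 1: 28(1−ω_c) = −58(0−ω_c)  ⇒  86ω_c = 28  ⇒  ω_c = 14/43
  ⇒ ω_c¹/ω_s¹ = 14/43
Stage 2: N_ring = 30 + 2·18 = 66
Stage 2: 30(ω_s−ω_c) = −66(ω_r−ω_c),  ω_c=0, ω_r=1
Stage 2: ω_s = 0 − (66/30)(1−0) = -11/5
  ⇒ ω_s²/ω_r² = -11/5
Coupling ω_r² = ω_c¹ ⇒ overall = 14/43 × -11/5 = -154/215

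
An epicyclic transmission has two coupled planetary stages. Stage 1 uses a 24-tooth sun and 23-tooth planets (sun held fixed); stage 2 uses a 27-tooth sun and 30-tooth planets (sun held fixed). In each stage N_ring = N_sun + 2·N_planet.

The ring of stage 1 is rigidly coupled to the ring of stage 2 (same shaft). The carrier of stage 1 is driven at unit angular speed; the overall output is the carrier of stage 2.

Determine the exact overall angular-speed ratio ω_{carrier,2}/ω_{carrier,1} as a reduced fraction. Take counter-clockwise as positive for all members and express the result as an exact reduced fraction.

Stage 1: N_ring = 24 + 2·23 = 70
Stage 1: 24(ω_s−ω_c) = −70(ω_r−ω_c),  ω_s=0, ω_c=1
Stage 1: ω_r = 1 − (24/70)(0−1) = 47/35
  ⇒ ω_r¹/ω_c¹ = 47/35
Stage 2: N_ring = 27 + 2·30 = 87
Stage 2: 27(ω_s−ω_c) = −87(ω_r−ω_c),  ω_s=0, ω_r=1
Stage 2: 27(0−ω_c) = −87(1−ω_c)  ⇒  114ω_c = 87  ⇒  ω_c = 29/38
  ⇒ ω_c²/ω_r² = 29/38
Coupling ω_r² = ω_r¹ ⇒ overall = 47/35 × 29/38 = 1363/1330

1363/1330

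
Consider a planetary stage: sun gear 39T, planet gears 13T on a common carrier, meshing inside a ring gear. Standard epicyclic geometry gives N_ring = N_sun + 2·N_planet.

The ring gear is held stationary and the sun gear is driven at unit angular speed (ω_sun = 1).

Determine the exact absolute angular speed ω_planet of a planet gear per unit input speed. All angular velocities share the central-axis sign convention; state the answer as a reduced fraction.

N_ring = 39 + 2·13 = 65
39(ω_s−ω_c) = −65(ω_r−ω_c),  ω_r=0, ω_s=1
39(1−ω_c) = −65(0−ω_c)  ⇒  104ω_c = 39  ⇒  ω_c = 3/8
sun–planet: 39·(1−3/8) = −13·(ω_p−ω_c)  ⇒  ω_p−ω_c = −(39/13)·(5/8) = -15/8
ω_p = 3/8 − 15/8 = -3/2

-3/2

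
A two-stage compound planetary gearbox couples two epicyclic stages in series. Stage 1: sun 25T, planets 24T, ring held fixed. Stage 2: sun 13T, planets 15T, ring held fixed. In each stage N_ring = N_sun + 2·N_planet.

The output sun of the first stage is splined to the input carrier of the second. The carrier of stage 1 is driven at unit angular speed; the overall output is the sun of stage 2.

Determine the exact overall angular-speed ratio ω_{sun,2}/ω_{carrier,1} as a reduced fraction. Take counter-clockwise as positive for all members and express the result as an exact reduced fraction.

5488/325

Stage 1: N_ring = 25 + 2·24 = 73
Stage 1: 25(ω_s−ω_c) = −73(ω_r−ω_c),  ω_r=0, ω_c=1
Stage 1: ω_s = 1 − (73/25)(0−1) = 98/25
  ⇒ ω_s¹/ω_c¹ = 98/25
Stage 2: N_ring = 13 + 2·15 = 43
Stage 2: 13(ω_s−ω_c) = −43(ω_r−ω_c),  ω_r=0, ω_c=1
Stage 2: ω_s = 1 − (43/13)(0−1) = 56/13
  ⇒ ω_s²/ω_c² = 56/13
Coupling ω_c² = ω_s¹ ⇒ overall = 98/25 × 56/13 = 5488/325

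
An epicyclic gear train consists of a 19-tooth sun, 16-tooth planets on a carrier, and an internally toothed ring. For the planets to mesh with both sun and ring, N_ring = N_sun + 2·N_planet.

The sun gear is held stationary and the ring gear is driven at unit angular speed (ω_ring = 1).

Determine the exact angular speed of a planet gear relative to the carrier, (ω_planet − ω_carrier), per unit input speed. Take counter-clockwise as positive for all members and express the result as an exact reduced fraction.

969/1120

N_ring = 19 + 2·16 = 51
19(ω_s−ω_c) = −51(ω_r−ω_c),  ω_s=0, ω_r=1
19(0−ω_c) = −51(1−ω_c)  ⇒  70ω_c = 51  ⇒  ω_c = 51/70
sun–planet: 19·(0−51/70) = −16·(ω_p−ω_c)  ⇒  ω_p−ω_c = −(19/16)·(-51/70) = 969/1120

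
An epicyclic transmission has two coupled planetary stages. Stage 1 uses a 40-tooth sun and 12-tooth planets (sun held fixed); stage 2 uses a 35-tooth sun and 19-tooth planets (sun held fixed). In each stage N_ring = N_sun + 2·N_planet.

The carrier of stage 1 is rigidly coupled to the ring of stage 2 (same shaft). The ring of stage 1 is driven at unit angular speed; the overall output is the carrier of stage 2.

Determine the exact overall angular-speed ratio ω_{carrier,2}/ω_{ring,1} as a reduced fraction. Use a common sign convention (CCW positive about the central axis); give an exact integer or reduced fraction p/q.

146/351

Stage 1: N_ring = 40 + 2·12 = 64
Stage 1: 40(ω_s−ω_c) = −64(ω_r−ω_c),  ω_s=0, ω_r=1
Stage 1: 40(0−ω_c) = −64(1−ω_c)  ⇒  104ω_c = 64  ⇒  ω_c = 8/13
  ⇒ ω_c¹/ω_r¹ = 8/13
Stage 2: N_ring = 35 + 2·19 = 73
Stage 2: 35(ω_s−ω_c) = −73(ω_r−ω_c),  ω_s=0, ω_r=1
Stage 2: 35(0−ω_c) = −73(1−ω_c)  ⇒  108ω_c = 73  ⇒  ω_c = 73/108
  ⇒ ω_c²/ω_r² = 73/108
Coupling ω_r² = ω_c¹ ⇒ overall = 8/13 × 73/108 = 146/351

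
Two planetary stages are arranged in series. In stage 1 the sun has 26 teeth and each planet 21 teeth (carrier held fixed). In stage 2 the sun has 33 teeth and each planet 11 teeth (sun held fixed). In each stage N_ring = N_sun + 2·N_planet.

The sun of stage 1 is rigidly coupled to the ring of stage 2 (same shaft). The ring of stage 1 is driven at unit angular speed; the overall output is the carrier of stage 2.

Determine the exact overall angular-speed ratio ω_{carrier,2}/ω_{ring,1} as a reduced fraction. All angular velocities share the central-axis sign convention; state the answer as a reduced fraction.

-85/52

Stage 1: N_ring = 26 + 2·21 = 68
Stage 1: 26(ω_s−ω_c) = −68(ω_r−ω_c),  ω_c=0, ω_r=1
Stage 1: ω_s = 0 − (68/26)(1−0) = -34/13
  ⇒ ω_s¹/ω_r¹ = -34/13
Stage 2: N_ring = 33 + 2·11 = 55
Stage 2: 33(ω_s−ω_c) = −55(ω_r−ω_c),  ω_s=0, ω_r=1
Stage 2: 33(0−ω_c) = −55(1−ω_c)  ⇒  88ω_c = 55  ⇒  ω_c = 5/8
  ⇒ ω_c²/ω_r² = 5/8
Coupling ω_r² = ω_s¹ ⇒ overall = -34/13 × 5/8 = -85/52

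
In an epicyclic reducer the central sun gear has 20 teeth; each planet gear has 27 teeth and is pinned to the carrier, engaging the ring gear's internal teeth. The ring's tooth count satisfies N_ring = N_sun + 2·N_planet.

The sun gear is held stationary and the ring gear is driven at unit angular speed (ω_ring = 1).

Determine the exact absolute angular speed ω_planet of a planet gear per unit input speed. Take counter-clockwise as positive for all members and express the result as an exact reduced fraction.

N_ring = 20 + 2·27 = 74
20(ω_s−ω_c) = −74(ω_r−ω_c),  ω_s=0, ω_r=1
20(0−ω_c) = −74(1−ω_c)  ⇒  94ω_c = 74  ⇒  ω_c = 37/47
sun–planet: 20·(0−37/47) = −27·(ω_p−ω_c)  ⇒  ω_p−ω_c = −(20/27)·(-37/47) = 740/1269
ω_p = 37/47 + 740/1269 = 37/27

37/27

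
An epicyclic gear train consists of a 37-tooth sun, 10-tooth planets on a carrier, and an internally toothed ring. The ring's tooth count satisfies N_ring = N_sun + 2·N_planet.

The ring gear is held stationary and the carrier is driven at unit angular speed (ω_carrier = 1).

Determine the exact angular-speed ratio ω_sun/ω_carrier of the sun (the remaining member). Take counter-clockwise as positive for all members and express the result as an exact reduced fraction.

N_ring = 37 + 2·10 = 57
37(ω_s−ω_c) = −57(ω_r−ω_c),  ω_r=0, ω_c=1
ω_s = 1 − (57/37)(0−1) = 94/37
ω_s/ω_c = 94/37

94/37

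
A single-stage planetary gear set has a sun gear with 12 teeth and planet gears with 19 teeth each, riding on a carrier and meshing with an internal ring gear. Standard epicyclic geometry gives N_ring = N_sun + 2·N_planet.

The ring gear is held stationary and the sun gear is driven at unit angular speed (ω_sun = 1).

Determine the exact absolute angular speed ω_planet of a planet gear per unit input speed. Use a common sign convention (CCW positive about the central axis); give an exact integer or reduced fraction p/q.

-6/19

N_ring = 12 + 2·19 = 50
12(ω_s−ω_c) = −50(ω_r−ω_c),  ω_r=0, ω_s=1
12(1−ω_c) = −50(0−ω_c)  ⇒  62ω_c = 12  ⇒  ω_c = 6/31
sun–planet: 12·(1−6/31) = −19·(ω_p−ω_c)  ⇒  ω_p−ω_c = −(12/19)·(25/31) = -300/589
ω_p = 6/31 − 300/589 = -6/19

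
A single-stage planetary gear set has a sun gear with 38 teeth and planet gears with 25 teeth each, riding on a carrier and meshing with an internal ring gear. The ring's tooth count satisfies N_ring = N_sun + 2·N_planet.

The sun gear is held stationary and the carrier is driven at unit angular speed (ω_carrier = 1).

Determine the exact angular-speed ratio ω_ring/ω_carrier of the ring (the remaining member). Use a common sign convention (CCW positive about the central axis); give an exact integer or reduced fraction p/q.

N_ring = 38 + 2·25 = 88
38(ω_s−ω_c) = −88(ω_r−ω_c),  ω_s=0, ω_c=1
ω_r = 1 − (38/88)(0−1) = 63/44
ω_r/ω_c = 63/44

63/44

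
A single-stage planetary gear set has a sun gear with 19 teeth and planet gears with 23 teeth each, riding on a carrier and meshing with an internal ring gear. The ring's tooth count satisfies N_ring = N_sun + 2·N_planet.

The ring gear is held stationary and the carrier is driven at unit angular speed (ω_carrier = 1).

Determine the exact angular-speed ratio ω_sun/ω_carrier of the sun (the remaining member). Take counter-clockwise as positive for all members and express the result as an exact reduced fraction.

N_ring = 19 + 2·23 = 65
19(ω_s−ω_c) = −65(ω_r−ω_c),  ω_r=0, ω_c=1
ω_s = 1 − (65/19)(0−1) = 84/19
ω_s/ω_c = 84/19

84/19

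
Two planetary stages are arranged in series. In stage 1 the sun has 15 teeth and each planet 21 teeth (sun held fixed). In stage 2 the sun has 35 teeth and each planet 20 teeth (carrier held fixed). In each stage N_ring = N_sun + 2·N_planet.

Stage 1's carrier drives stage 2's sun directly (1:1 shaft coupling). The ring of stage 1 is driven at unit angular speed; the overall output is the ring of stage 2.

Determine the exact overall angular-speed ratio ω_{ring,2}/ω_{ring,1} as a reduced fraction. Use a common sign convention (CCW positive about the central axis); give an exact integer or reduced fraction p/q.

-133/360

Stage 1: N_ring = 15 + 2·21 = 57
Stage 1: 15(ω_s−ω_c) = −57(ω_r−ω_c),  ω_s=0, ω_r=1
Stage 1: 15(0−ω_c) = −57(1−ω_c)  ⇒  72ω_c = 57  ⇒  ω_c = 19/24
  ⇒ ω_c¹/ω_r¹ = 19/24
Stage 2: N_ring = 35 + 2·20 = 75
Stage 2: 35(ω_s−ω_c) = −75(ω_r−ω_c),  ω_c=0, ω_s=1
Stage 2: ω_r = 0 − (35/75)(1−0) = -7/15
  ⇒ ω_r²/ω_s² = -7/15
Coupling ω_s² = ω_c¹ ⇒ overall = 19/24 × -7/15 = -133/360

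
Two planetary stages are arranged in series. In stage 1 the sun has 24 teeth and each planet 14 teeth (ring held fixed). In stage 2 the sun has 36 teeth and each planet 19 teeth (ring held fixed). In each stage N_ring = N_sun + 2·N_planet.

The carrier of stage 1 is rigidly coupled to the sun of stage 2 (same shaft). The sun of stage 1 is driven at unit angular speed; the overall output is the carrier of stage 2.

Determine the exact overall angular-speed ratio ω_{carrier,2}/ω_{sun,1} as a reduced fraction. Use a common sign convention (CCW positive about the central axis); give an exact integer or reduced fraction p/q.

Stage 1: N_ring = 24 + 2·14 = 52
Stage 1: 24(ω_s−ω_c) = −52(ω_r−ω_c),  ω_r=0, ω_s=1
Stage 1: 24(1−ω_c) = −52(0−ω_c)  ⇒  76ω_c = 24  ⇒  ω_c = 6/19
  ⇒ ω_c¹/ω_s¹ = 6/19
Stage 2: N_ring = 36 + 2·19 = 74
Stage 2: 36(ω_s−ω_c) = −74(ω_r−ω_c),  ω_r=0, ω_s=1
Stage 2: 36(1−ω_c) = −74(0−ω_c)  ⇒  110ω_c = 36  ⇒  ω_c = 18/55
  ⇒ ω_c²/ω_s² = 18/55
Coupling ω_s² = ω_c¹ ⇒ overall = 6/19 × 18/55 = 108/1045

108/1045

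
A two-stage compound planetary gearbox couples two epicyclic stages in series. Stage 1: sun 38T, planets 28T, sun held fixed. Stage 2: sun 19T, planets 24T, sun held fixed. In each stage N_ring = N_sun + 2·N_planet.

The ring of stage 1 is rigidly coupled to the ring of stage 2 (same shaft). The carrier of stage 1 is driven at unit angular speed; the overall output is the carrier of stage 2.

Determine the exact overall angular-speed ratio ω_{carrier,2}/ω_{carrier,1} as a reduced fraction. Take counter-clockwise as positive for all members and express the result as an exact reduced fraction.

Stage 1: N_ring = 38 + 2·28 = 94
Stage 1: 38(ω_s−ω_c) = −94(ω_r−ω_c),  ω_s=0, ω_c=1
Stage 1: ω_r = 1 − (38/94)(0−1) = 66/47
  ⇒ ω_r¹/ω_c¹ = 66/47
Stage 2: N_ring = 19 + 2·24 = 67
Stage 2: 19(ω_s−ω_c) = −67(ω_r−ω_c),  ω_s=0, ω_r=1
Stage 2: 19(0−ω_c) = −67(1−ω_c)  ⇒  86ω_c = 67  ⇒  ω_c = 67/86
  ⇒ ω_c²/ω_r² = 67/86
Coupling ω_r² = ω_r¹ ⇒ overall = 66/47 × 67/86 = 2211/2021

2211/2021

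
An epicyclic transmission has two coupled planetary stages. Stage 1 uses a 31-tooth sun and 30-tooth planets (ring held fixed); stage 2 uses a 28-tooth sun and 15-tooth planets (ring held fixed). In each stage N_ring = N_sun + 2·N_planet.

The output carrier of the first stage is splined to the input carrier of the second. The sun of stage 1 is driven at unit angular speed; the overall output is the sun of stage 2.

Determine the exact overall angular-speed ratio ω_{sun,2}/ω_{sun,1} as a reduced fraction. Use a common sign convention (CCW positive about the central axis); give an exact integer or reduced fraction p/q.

1333/1708

Stage 1: N_ring = 31 + 2·30 = 91
Stage 1: 31(ω_s−ω_c) = −91(ω_r−ω_c),  ω_r=0, ω_s=1
Stage 1: 31(1−ω_c) = −91(0−ω_c)  ⇒  122ω_c = 31  ⇒  ω_c = 31/122
  ⇒ ω_c¹/ω_s¹ = 31/122
Stage 2: N_ring = 28 + 2·15 = 58
Stage 2: 28(ω_s−ω_c) = −58(ω_r−ω_c),  ω_r=0, ω_c=1
Stage 2: ω_s = 1 − (58/28)(0−1) = 43/14
  ⇒ ω_s²/ω_c² = 43/14
Coupling ω_c² = ω_c¹ ⇒ overall = 31/122 × 43/14 = 1333/1708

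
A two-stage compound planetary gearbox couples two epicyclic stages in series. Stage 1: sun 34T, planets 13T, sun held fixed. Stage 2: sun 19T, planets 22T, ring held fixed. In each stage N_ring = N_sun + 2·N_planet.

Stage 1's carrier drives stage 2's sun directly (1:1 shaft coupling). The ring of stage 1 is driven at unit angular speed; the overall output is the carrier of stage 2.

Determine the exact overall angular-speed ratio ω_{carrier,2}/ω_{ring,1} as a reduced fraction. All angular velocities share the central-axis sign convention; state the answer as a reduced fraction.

285/1927

Stage 1: N_ring = 34 + 2·13 = 60
Stage 1: 34(ω_s−ω_c) = −60(ω_r−ω_c),  ω_s=0, ω_r=1
Stage 1: 34(0−ω_c) = −60(1−ω_c)  ⇒  94ω_c = 60  ⇒  ω_c = 30/47
  ⇒ ω_c¹/ω_r¹ = 30/47
Stage 2: N_ring = 19 + 2·22 = 63
Stage 2: 19(ω_s−ω_c) = −63(ω_r−ω_c),  ω_r=0, ω_s=1
Stage 2: 19(1−ω_c) = −63(0−ω_c)  ⇒  82ω_c = 19  ⇒  ω_c = 19/82
  ⇒ ω_c²/ω_s² = 19/82
Coupling ω_s² = ω_c¹ ⇒ overall = 30/47 × 19/82 = 285/1927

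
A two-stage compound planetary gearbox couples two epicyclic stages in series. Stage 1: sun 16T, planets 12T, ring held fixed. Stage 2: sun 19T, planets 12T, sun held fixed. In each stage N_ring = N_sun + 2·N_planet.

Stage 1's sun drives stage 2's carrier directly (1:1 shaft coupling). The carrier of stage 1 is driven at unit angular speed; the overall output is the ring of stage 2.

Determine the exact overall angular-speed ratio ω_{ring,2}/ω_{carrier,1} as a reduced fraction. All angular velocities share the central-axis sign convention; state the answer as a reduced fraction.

Stage 1: N_ring = 16 + 2·12 = 40
Stage 1: 16(ω_s−ω_c) = −40(ω_r−ω_c),  ω_r=0, ω_c=1
Stage 1: ω_s = 1 − (40/16)(0−1) = 7/2
  ⇒ ω_s¹/ω_c¹ = 7/2
Stage 2: N_ring = 19 + 2·12 = 43
Stage 2: 19(ω_s−ω_c) = −43(ω_r−ω_c),  ω_s=0, ω_c=1
Stage 2: ω_r = 1 − (19/43)(0−1) = 62/43
  ⇒ ω_r²/ω_c² = 62/43
Coupling ω_c² = ω_s¹ ⇒ overall = 7/2 × 62/43 = 217/43

217/43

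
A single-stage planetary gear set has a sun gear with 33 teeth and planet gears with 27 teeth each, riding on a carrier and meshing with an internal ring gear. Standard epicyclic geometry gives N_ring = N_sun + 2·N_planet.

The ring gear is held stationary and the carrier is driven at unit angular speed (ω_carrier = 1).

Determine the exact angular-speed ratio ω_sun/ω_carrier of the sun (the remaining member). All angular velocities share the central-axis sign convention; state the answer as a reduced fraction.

N_ring = 33 + 2·27 = 87
33(ω_s−ω_c) = −87(ω_r−ω_c),  ω_r=0, ω_c=1
ω_s = 1 − (87/33)(0−1) = 40/11
ω_s/ω_c = 40/11

40/11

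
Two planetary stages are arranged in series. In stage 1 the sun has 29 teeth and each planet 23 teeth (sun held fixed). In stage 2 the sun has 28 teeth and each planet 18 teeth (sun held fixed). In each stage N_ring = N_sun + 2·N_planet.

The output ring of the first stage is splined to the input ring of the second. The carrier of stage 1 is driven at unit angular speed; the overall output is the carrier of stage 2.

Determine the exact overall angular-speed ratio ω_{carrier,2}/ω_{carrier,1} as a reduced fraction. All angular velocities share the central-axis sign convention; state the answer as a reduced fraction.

1664/1725

Stage 1: N_ring = 29 + 2·23 = 75
Stage 1: 29(ω_s−ω_c) = −75(ω_r−ω_c),  ω_s=0, ω_c=1
Stage 1: ω_r = 1 − (29/75)(0−1) = 104/75
  ⇒ ω_r¹/ω_c¹ = 104/75
Stage 2: N_ring = 28 + 2·18 = 64
Stage 2: 28(ω_s−ω_c) = −64(ω_r−ω_c),  ω_s=0, ω_r=1
Stage 2: 28(0−ω_c) = −64(1−ω_c)  ⇒  92ω_c = 64  ⇒  ω_c = 16/23
  ⇒ ω_c²/ω_r² = 16/23
Coupling ω_r² = ω_r¹ ⇒ overall = 104/75 × 16/23 = 1664/1725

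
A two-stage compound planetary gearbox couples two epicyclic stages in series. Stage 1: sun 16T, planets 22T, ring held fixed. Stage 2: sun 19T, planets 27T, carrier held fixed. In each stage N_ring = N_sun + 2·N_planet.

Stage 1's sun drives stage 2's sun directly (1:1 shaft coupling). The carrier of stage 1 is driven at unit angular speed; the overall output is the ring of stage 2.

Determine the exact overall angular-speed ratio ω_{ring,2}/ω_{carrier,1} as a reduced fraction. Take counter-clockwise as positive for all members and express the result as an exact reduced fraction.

-361/292

Stage 1: N_ring = 16 + 2·22 = 60
Stage 1: 16(ω_s−ω_c) = −60(ω_r−ω_c),  ω_r=0, ω_c=1
Stage 1: ω_s = 1 − (60/16)(0−1) = 19/4
  ⇒ ω_s¹/ω_c¹ = 19/4
Stage 2: N_ring = 19 + 2·27 = 73
Stage 2: 19(ω_s−ω_c) = −73(ω_r−ω_c),  ω_c=0, ω_s=1
Stage 2: ω_r = 0 − (19/73)(1−0) = -19/73
  ⇒ ω_r²/ω_s² = -19/73
Coupling ω_s² = ω_s¹ ⇒ overall = 19/4 × -19/73 = -361/292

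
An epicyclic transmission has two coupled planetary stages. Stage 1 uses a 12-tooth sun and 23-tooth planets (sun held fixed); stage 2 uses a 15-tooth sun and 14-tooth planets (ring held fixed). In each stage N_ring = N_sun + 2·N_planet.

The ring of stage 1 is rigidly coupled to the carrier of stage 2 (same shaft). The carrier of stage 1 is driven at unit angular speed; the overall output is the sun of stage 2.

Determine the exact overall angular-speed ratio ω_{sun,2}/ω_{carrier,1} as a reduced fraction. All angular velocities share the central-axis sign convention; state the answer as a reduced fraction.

14/3

Stage 1: N_ring = 12 + 2·23 = 58
Stage 1: 12(ω_s−ω_c) = −58(ω_r−ω_c),  ω_s=0, ω_c=1
Stage 1: ω_r = 1 − (12/58)(0−1) = 35/29
  ⇒ ω_r¹/ω_c¹ = 35/29
Stage 2: N_ring = 15 + 2·14 = 43
Stage 2: 15(ω_s−ω_c) = −43(ω_r−ω_c),  ω_r=0, ω_c=1
Stage 2: ω_s = 1 − (43/15)(0−1) = 58/15
  ⇒ ω_s²/ω_c² = 58/15
Coupling ω_c² = ω_r¹ ⇒ overall = 35/29 × 58/15 = 14/3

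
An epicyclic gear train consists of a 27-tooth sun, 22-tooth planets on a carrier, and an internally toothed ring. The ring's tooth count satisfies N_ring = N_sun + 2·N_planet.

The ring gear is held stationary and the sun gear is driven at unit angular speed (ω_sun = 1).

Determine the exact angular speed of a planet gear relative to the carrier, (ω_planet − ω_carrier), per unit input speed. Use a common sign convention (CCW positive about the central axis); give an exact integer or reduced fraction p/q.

N_ring = 27 + 2·22 = 71
27(ω_s−ω_c) = −71(ω_r−ω_c),  ω_r=0, ω_s=1
27(1−ω_c) = −71(0−ω_c)  ⇒  98ω_c = 27  ⇒  ω_c = 27/98
sun–planet: 27·(1−27/98) = −22·(ω_p−ω_c)  ⇒  ω_p−ω_c = −(27/22)·(71/98) = -1917/2156

-1917/2156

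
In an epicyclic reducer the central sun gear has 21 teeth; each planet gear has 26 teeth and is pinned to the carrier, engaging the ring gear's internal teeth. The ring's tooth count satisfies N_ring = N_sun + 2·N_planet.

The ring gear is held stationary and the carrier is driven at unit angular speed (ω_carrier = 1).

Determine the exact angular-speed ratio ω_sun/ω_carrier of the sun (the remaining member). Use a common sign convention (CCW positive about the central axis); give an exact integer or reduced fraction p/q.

N_ring = 21 + 2·26 = 73
21(ω_s−ω_c) = −73(ω_r−ω_c),  ω_r=0, ω_c=1
ω_s = 1 − (73/21)(0−1) = 94/21
ω_s/ω_c = 94/21

94/21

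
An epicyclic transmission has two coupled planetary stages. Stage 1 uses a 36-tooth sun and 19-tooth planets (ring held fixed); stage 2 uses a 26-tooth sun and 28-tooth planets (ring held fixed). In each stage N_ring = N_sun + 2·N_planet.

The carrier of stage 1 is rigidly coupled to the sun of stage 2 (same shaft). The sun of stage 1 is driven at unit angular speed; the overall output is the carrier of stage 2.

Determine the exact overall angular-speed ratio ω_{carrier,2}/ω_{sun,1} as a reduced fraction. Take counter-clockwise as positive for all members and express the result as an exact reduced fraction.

13/165

Stage 1: N_ring = 36 + 2·19 = 74
Stage 1: 36(ω_s−ω_c) = −74(ω_r−ω_c),  ω_r=0, ω_s=1
Stage 1: 36(1−ω_c) = −74(0−ω_c)  ⇒  110ω_c = 36  ⇒  ω_c = 18/55
  ⇒ ω_c¹/ω_s¹ = 18/55
Stage 2: N_ring = 26 + 2·28 = 82
Stage 2: 26(ω_s−ω_c) = −82(ω_r−ω_c),  ω_r=0, ω_s=1
Stage 2: 26(1−ω_c) = −82(0−ω_c)  ⇒  108ω_c = 26  ⇒  ω_c = 13/54
  ⇒ ω_c²/ω_s² = 13/54
Coupling ω_s² = ω_c¹ ⇒ overall = 18/55 × 13/54 = 13/165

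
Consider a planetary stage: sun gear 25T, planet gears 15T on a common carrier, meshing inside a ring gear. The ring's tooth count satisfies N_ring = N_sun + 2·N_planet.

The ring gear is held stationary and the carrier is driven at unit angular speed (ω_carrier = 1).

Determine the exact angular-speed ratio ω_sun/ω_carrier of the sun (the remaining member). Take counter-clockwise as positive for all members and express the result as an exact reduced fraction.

N_ring = 25 + 2·15 = 55
25(ω_s−ω_c) = −55(ω_r−ω_c),  ω_r=0, ω_c=1
ω_s = 1 − (55/25)(0−1) = 16/5
ω_s/ω_c = 16/5

16/5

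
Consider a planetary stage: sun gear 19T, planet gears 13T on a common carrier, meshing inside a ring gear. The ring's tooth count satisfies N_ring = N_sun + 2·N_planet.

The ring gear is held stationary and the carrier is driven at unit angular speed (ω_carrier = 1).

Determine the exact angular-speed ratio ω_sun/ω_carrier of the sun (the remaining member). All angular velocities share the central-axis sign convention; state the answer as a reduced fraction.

64/19

N_ring = 19 + 2·13 = 45
19(ω_s−ω_c) = −45(ω_r−ω_c),  ω_r=0, ω_c=1
ω_s = 1 − (45/19)(0−1) = 64/19
ω_s/ω_c = 64/19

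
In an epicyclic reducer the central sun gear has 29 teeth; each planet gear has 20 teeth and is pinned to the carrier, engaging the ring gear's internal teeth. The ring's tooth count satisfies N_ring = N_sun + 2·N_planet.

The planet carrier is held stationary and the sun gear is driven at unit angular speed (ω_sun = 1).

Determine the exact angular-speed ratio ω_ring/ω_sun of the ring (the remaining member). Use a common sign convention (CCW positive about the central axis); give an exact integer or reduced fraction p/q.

N_ring = 29 + 2·20 = 69
29(ω_s−ω_c) = −69(ω_r−ω_c),  ω_c=0, ω_s=1
ω_r = 0 − (29/69)(1−0) = -29/69
ω_r/ω_s = -29/69

-29/69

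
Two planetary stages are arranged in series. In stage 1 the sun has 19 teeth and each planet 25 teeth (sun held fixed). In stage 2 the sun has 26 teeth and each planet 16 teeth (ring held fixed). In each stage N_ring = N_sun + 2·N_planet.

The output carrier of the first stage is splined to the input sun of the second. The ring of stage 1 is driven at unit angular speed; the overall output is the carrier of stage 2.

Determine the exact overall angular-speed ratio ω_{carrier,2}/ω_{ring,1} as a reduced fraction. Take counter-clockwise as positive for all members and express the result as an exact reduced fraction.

299/1232

Stage 1: N_ring = 19 + 2·25 = 69
Stage 1: 19(ω_s−ω_c) = −69(ω_r−ω_c),  ω_s=0, ω_r=1
Stage 1: 19(0−ω_c) = −69(1−ω_c)  ⇒  88ω_c = 69  ⇒  ω_c = 69/88
  ⇒ ω_c¹/ω_r¹ = 69/88
Stage 2: N_ring = 26 + 2·16 = 58
Stage 2: 26(ω_s−ω_c) = −58(ω_r−ω_c),  ω_r=0, ω_s=1
Stage 2: 26(1−ω_c) = −58(0−ω_c)  ⇒  84ω_c = 26  ⇒  ω_c = 13/42
  ⇒ ω_c²/ω_s² = 13/42
Coupling ω_s² = ω_c¹ ⇒ overall = 69/88 × 13/42 = 299/1232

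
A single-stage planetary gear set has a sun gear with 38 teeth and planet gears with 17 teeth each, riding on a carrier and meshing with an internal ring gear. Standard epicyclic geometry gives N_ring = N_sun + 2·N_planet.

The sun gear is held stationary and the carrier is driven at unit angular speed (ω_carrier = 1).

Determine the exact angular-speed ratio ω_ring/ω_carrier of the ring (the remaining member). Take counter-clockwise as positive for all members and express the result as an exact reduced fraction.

N_ring = 38 + 2·17 = 72
38(ω_s−ω_c) = −72(ω_r−ω_c),  ω_s=0, ω_c=1
ω_r = 1 − (38/72)(0−1) = 55/36
ω_r/ω_c = 55/36

55/36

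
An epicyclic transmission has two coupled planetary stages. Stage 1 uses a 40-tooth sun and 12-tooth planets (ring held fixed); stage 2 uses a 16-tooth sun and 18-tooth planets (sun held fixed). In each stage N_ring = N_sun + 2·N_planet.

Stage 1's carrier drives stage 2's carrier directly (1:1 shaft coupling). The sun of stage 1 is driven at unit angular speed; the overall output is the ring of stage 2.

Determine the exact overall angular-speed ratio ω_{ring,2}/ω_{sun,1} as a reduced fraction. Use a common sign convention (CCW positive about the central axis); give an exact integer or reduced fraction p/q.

85/169

Stage 1: N_ring = 40 + 2·12 = 64
Stage 1: 40(ω_s−ω_c) = −64(ω_r−ω_c),  ω_r=0, ω_s=1
Stage 1: 40(1−ω_c) = −64(0−ω_c)  ⇒  104ω_c = 40  ⇒  ω_c = 5/13
  ⇒ ω_c¹/ω_s¹ = 5/13
Stage 2: N_ring = 16 + 2·18 = 52
Stage 2: 16(ω_s−ω_c) = −52(ω_r−ω_c),  ω_s=0, ω_c=1
Stage 2: ω_r = 1 − (16/52)(0−1) = 17/13
  ⇒ ω_r²/ω_c² = 17/13
Coupling ω_c² = ω_c¹ ⇒ overall = 5/13 × 17/13 = 85/169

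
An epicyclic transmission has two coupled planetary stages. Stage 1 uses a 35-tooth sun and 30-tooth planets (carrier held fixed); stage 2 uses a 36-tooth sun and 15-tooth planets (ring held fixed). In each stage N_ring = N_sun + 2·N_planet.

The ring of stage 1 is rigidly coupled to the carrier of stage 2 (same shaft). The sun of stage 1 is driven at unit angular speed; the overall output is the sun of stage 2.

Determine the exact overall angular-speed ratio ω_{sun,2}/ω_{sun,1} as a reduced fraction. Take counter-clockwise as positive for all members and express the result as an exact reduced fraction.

-119/114

Stage 1: N_ring = 35 + 2·30 = 95
Stage 1: 35(ω_s−ω_c) = −95(ω_r−ω_c),  ω_c=0, ω_s=1
Stage 1: ω_r = 0 − (35/95)(1−0) = -7/19
  ⇒ ω_r¹/ω_s¹ = -7/19
Stage 2: N_ring = 36 + 2·15 = 66
Stage 2: 36(ω_s−ω_c) = −66(ω_r−ω_c),  ω_r=0, ω_c=1
Stage 2: ω_s = 1 − (66/36)(0−1) = 17/6
  ⇒ ω_s²/ω_c² = 17/6
Coupling ω_c² = ω_r¹ ⇒ overall = -7/19 × 17/6 = -119/114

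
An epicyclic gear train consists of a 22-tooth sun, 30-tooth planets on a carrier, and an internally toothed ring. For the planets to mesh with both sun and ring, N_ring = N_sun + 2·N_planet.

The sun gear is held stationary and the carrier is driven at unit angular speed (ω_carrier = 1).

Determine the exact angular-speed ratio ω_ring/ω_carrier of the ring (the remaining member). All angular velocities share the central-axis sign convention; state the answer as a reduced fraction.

52/41

N_ring = 22 + 2·30 = 82
22(ω_s−ω_c) = −82(ω_r−ω_c),  ω_s=0, ω_c=1
ω_r = 1 − (22/82)(0−1) = 52/41
ω_r/ω_c = 52/41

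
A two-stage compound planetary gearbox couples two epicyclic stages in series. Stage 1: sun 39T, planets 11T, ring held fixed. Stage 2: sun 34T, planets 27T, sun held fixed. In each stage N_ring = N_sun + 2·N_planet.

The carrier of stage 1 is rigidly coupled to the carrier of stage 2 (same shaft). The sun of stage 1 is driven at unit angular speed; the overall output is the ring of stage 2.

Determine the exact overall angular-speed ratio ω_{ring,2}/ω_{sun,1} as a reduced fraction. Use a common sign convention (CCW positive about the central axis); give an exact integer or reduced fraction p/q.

2379/4400

Stage 1: N_ring = 39 + 2·11 = 61
Stage 1: 39(ω_s−ω_c) = −61(ω_r−ω_c),  ω_r=0, ω_s=1
Stage 1: 39(1−ω_c) = −61(0−ω_c)  ⇒  100ω_c = 39  ⇒  ω_c = 39/100
  ⇒ ω_c¹/ω_s¹ = 39/100
Stage 2: N_ring = 34 + 2·27 = 88
Stage 2: 34(ω_s−ω_c) = −88(ω_r−ω_c),  ω_s=0, ω_c=1
Stage 2: ω_r = 1 − (34/88)(0−1) = 61/44
  ⇒ ω_r²/ω_c² = 61/44
Coupling ω_c² = ω_c¹ ⇒ overall = 39/100 × 61/44 = 2379/4400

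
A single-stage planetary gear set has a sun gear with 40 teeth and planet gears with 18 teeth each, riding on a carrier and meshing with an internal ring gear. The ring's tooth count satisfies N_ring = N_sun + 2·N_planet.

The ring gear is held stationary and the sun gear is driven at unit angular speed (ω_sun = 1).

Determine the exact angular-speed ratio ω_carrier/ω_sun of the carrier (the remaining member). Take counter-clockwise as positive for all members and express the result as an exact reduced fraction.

N_ring = 40 + 2·18 = 76
40(ω_s−ω_c) = −76(ω_r−ω_c),  ω_r=0, ω_s=1
40(1−ω_c) = −76(0−ω_c)  ⇒  116ω_c = 40  ⇒  ω_c = 10/29
ω_c/ω_s = 10/29

10/29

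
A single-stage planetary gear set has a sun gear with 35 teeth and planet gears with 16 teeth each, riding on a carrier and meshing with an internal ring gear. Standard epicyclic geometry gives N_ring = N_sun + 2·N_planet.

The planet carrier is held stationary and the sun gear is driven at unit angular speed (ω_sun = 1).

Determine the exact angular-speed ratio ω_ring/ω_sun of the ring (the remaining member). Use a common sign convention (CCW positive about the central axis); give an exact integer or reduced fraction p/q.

N_ring = 35 + 2·16 = 67
35(ω_s−ω_c) = −67(ω_r−ω_c),  ω_c=0, ω_s=1
ω_r = 0 − (35/67)(1−0) = -35/67
ω_r/ω_s = -35/67

-35/67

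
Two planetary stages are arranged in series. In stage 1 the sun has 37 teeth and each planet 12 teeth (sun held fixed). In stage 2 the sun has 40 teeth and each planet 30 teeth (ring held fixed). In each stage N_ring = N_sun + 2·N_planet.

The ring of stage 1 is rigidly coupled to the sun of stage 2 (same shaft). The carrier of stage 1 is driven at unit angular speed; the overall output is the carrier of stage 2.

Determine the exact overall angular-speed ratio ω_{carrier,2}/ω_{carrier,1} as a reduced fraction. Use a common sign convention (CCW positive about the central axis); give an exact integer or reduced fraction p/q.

28/61

Stage 1: N_ring = 37 + 2·12 = 61
Stage 1: 37(ω_s−ω_c) = −61(ω_r−ω_c),  ω_s=0, ω_c=1
Stage 1: ω_r = 1 − (37/61)(0−1) = 98/61
  ⇒ ω_r¹/ω_c¹ = 98/61
Stage 2: N_ring = 40 + 2·30 = 100
Stage 2: 40(ω_s−ω_c) = −100(ω_r−ω_c),  ω_r=0, ω_s=1
Stage 2: 40(1−ω_c) = −100(0−ω_c)  ⇒  140ω_c = 40  ⇒  ω_c = 2/7
  ⇒ ω_c²/ω_s² = 2/7
Coupling ω_s² = ω_r¹ ⇒ overall = 98/61 × 2/7 = 28/61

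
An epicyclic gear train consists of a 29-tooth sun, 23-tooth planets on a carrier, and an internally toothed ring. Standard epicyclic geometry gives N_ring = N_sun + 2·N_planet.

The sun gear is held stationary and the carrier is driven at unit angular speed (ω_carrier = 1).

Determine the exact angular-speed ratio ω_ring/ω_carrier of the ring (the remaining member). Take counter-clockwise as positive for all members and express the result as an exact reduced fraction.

N_ring = 29 + 2·23 = 75
29(ω_s−ω_c) = −75(ω_r−ω_c),  ω_s=0, ω_c=1
ω_r = 1 − (29/75)(0−1) = 104/75
ω_r/ω_c = 104/75

104/75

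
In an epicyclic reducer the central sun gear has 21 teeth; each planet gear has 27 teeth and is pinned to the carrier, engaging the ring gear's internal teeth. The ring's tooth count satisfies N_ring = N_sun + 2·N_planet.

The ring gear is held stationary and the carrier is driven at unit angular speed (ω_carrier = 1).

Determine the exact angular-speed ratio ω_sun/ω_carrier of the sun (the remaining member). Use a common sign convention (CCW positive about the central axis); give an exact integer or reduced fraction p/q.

N_ring = 21 + 2·27 = 75
21(ω_s−ω_c) = −75(ω_r−ω_c),  ω_r=0, ω_c=1
ω_s = 1 − (75/21)(0−1) = 32/7
ω_s/ω_c = 32/7

32/7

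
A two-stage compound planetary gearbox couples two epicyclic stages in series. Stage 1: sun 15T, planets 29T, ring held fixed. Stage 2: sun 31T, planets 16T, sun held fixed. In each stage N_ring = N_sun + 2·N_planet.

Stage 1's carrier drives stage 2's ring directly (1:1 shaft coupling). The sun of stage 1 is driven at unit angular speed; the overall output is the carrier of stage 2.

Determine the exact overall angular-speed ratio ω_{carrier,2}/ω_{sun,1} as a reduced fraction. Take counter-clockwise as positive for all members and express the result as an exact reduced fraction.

Stage 1: N_ring = 15 + 2·29 = 73
Stage 1: 15(ω_s−ω_c) = −73(ω_r−ω_c),  ω_r=0, ω_s=1
Stage 1: 15(1−ω_c) = −73(0−ω_c)  ⇒  88ω_c = 15  ⇒  ω_c = 15/88
  ⇒ ω_c¹/ω_s¹ = 15/88
Stage 2: N_ring = 31 + 2·16 = 63
Stage 2: 31(ω_s−ω_c) = −63(ω_r−ω_c),  ω_s=0, ω_r=1
Stage 2: 31(0−ω_c) = −63(1−ω_c)  ⇒  94ω_c = 63  ⇒  ω_c = 63/94
  ⇒ ω_c²/ω_r² = 63/94
Coupling ω_r² = ω_c¹ ⇒ overall = 15/88 × 63/94 = 945/8272

945/8272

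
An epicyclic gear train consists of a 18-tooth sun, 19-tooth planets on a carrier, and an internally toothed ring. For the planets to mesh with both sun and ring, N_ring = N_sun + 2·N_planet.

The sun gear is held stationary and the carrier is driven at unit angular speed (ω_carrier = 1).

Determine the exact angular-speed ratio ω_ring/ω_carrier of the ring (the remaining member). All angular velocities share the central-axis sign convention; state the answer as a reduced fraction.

37/28

N_ring = 18 + 2·19 = 56
18(ω_s−ω_c) = −56(ω_r−ω_c),  ω_s=0, ω_c=1
ω_r = 1 − (18/56)(0−1) = 37/28
ω_r/ω_c = 37/28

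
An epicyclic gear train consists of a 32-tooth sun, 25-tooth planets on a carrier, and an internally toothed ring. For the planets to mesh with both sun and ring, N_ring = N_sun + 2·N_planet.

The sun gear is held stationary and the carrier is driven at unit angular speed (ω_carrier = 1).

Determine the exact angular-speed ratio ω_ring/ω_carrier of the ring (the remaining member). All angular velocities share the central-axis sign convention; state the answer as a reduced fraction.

57/41

N_ring = 32 + 2·25 = 82
32(ω_s−ω_c) = −82(ω_r−ω_c),  ω_s=0, ω_c=1
ω_r = 1 − (32/82)(0−1) = 57/41
ω_r/ω_c = 57/41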